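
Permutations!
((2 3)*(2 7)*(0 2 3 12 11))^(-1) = (0 11 12 2)(3 7)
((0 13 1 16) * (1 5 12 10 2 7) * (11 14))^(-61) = (0 5 10 7 16 13 12 2 1)(11 14)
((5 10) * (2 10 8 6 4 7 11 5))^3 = (2 10)(4 5)(6 11)(7 8)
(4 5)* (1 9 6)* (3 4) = [0, 9, 2, 4, 5, 3, 1, 7, 8, 6] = (1 9 6)(3 4 5)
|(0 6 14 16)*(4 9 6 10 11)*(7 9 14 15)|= 12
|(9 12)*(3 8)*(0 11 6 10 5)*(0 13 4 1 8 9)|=|(0 11 6 10 5 13 4 1 8 3 9 12)|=12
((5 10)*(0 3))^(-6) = ((0 3)(5 10))^(-6) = (10)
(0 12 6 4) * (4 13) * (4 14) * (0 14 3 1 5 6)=(0 12)(1 5 6 13 3)(4 14)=[12, 5, 2, 1, 14, 6, 13, 7, 8, 9, 10, 11, 0, 3, 4]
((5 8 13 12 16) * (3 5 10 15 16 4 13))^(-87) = (16)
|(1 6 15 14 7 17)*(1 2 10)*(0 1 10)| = |(0 1 6 15 14 7 17 2)| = 8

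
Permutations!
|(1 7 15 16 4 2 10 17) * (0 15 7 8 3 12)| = |(0 15 16 4 2 10 17 1 8 3 12)| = 11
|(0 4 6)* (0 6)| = |(6)(0 4)| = 2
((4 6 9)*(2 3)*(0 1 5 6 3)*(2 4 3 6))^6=(0 5)(1 2)(3 6)(4 9)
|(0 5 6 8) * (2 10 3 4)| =4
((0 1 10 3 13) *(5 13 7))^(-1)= (0 13 5 7 3 10 1)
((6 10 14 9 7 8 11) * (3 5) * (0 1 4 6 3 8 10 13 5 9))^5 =((0 1 4 6 13 5 8 11 3 9 7 10 14))^5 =(0 5 7 4 11 14 13 9 1 8 10 6 3)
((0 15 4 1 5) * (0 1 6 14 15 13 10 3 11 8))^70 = ((0 13 10 3 11 8)(1 5)(4 6 14 15))^70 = (0 11 10)(3 13 8)(4 14)(6 15)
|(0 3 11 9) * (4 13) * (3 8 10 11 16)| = 10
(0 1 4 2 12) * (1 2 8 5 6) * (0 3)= (0 2 12 3)(1 4 8 5 6)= [2, 4, 12, 0, 8, 6, 1, 7, 5, 9, 10, 11, 3]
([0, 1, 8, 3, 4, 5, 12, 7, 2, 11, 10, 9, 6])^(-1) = (2 8)(6 12)(9 11)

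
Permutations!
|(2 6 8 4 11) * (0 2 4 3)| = 10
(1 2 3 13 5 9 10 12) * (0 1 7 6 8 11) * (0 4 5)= (0 1 2 3 13)(4 5 9 10 12 7 6 8 11)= [1, 2, 3, 13, 5, 9, 8, 6, 11, 10, 12, 4, 7, 0]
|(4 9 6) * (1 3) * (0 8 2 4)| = 6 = |(0 8 2 4 9 6)(1 3)|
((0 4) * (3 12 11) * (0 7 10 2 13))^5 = ((0 4 7 10 2 13)(3 12 11))^5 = (0 13 2 10 7 4)(3 11 12)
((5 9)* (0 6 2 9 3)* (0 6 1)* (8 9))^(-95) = ((0 1)(2 8 9 5 3 6))^(-95) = (0 1)(2 8 9 5 3 6)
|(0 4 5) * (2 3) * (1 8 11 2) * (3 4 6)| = |(0 6 3 1 8 11 2 4 5)| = 9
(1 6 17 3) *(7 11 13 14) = (1 6 17 3)(7 11 13 14) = [0, 6, 2, 1, 4, 5, 17, 11, 8, 9, 10, 13, 12, 14, 7, 15, 16, 3]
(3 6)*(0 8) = (0 8)(3 6) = [8, 1, 2, 6, 4, 5, 3, 7, 0]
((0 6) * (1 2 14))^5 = ((0 6)(1 2 14))^5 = (0 6)(1 14 2)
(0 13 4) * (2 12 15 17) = (0 13 4)(2 12 15 17) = [13, 1, 12, 3, 0, 5, 6, 7, 8, 9, 10, 11, 15, 4, 14, 17, 16, 2]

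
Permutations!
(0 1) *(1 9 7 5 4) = [9, 0, 2, 3, 1, 4, 6, 5, 8, 7] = (0 9 7 5 4 1)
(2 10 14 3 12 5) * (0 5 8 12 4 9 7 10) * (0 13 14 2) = [5, 1, 13, 4, 9, 0, 6, 10, 12, 7, 2, 11, 8, 14, 3] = (0 5)(2 13 14 3 4 9 7 10)(8 12)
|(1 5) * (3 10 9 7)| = |(1 5)(3 10 9 7)| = 4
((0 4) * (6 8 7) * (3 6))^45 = ((0 4)(3 6 8 7))^45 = (0 4)(3 6 8 7)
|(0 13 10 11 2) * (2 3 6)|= |(0 13 10 11 3 6 2)|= 7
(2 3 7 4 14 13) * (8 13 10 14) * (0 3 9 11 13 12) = (0 3 7 4 8 12)(2 9 11 13)(10 14) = [3, 1, 9, 7, 8, 5, 6, 4, 12, 11, 14, 13, 0, 2, 10]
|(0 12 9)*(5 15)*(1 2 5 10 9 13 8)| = 10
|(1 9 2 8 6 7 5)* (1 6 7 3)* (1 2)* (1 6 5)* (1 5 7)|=6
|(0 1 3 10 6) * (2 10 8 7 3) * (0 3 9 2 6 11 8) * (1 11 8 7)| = 10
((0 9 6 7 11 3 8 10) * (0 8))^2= ((0 9 6 7 11 3)(8 10))^2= (0 6 11)(3 9 7)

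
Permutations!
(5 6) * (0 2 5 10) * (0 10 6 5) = [2, 1, 0, 3, 4, 5, 6, 7, 8, 9, 10] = (10)(0 2)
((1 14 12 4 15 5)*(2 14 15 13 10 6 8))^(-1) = (1 5 15)(2 8 6 10 13 4 12 14)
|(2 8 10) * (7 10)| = 4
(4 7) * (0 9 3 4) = (0 9 3 4 7) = [9, 1, 2, 4, 7, 5, 6, 0, 8, 3]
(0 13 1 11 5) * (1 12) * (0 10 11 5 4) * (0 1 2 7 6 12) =(0 13)(1 5 10 11 4)(2 7 6 12) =[13, 5, 7, 3, 1, 10, 12, 6, 8, 9, 11, 4, 2, 0]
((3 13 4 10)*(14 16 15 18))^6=((3 13 4 10)(14 16 15 18))^6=(3 4)(10 13)(14 15)(16 18)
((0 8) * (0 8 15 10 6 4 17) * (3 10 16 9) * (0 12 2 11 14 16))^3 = (0 15)(2 16 10 17 11 9 6 12 14 3 4)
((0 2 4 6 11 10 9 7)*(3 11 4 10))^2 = (11)(0 10 7 2 9)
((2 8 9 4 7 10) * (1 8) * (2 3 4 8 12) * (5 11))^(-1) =((1 12 2)(3 4 7 10)(5 11)(8 9))^(-1) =(1 2 12)(3 10 7 4)(5 11)(8 9)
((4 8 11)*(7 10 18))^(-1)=((4 8 11)(7 10 18))^(-1)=(4 11 8)(7 18 10)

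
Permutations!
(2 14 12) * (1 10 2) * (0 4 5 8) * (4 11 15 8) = (0 11 15 8)(1 10 2 14 12)(4 5) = [11, 10, 14, 3, 5, 4, 6, 7, 0, 9, 2, 15, 1, 13, 12, 8]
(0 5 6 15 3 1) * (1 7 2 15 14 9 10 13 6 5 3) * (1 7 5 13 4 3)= (0 1)(2 15 7)(3 5 13 6 14 9 10 4)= [1, 0, 15, 5, 3, 13, 14, 2, 8, 10, 4, 11, 12, 6, 9, 7]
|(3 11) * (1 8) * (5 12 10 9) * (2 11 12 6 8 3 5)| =10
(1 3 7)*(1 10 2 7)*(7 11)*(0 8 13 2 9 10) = [8, 3, 11, 1, 4, 5, 6, 0, 13, 10, 9, 7, 12, 2] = (0 8 13 2 11 7)(1 3)(9 10)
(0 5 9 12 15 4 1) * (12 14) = (0 5 9 14 12 15 4 1) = [5, 0, 2, 3, 1, 9, 6, 7, 8, 14, 10, 11, 15, 13, 12, 4]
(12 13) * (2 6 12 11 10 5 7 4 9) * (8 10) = (2 6 12 13 11 8 10 5 7 4 9) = [0, 1, 6, 3, 9, 7, 12, 4, 10, 2, 5, 8, 13, 11]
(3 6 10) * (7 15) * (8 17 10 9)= (3 6 9 8 17 10)(7 15)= [0, 1, 2, 6, 4, 5, 9, 15, 17, 8, 3, 11, 12, 13, 14, 7, 16, 10]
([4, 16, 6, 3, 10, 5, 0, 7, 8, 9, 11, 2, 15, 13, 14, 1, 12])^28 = [2, 1, 10, 3, 6, 5, 11, 7, 8, 9, 0, 4, 12, 13, 14, 15, 16]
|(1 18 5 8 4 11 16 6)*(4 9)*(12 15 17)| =9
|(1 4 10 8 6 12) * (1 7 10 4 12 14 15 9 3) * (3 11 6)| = |(1 12 7 10 8 3)(6 14 15 9 11)| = 30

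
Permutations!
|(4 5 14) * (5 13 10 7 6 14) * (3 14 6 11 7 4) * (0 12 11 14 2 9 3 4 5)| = 9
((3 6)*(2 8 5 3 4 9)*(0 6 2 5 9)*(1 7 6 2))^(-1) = (0 4 6 7 1 3 5 9 8 2)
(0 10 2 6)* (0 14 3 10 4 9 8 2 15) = (0 4 9 8 2 6 14 3 10 15) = [4, 1, 6, 10, 9, 5, 14, 7, 2, 8, 15, 11, 12, 13, 3, 0]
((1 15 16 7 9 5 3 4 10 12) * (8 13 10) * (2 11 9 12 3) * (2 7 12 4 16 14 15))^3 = ((1 2 11 9 5 7 4 8 13 10 3 16 12)(14 15))^3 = (1 9 4 10 12 11 7 13 16 2 5 8 3)(14 15)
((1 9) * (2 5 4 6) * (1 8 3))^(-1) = ((1 9 8 3)(2 5 4 6))^(-1) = (1 3 8 9)(2 6 4 5)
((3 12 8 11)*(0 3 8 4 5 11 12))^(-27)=(0 3)(4 8 5 12 11)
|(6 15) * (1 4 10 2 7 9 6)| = |(1 4 10 2 7 9 6 15)| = 8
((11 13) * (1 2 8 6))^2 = (13)(1 8)(2 6)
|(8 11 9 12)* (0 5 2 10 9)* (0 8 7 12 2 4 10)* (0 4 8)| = 4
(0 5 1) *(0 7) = (0 5 1 7) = [5, 7, 2, 3, 4, 1, 6, 0]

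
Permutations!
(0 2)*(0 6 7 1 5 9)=(0 2 6 7 1 5 9)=[2, 5, 6, 3, 4, 9, 7, 1, 8, 0]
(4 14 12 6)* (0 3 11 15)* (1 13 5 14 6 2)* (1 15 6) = (0 3 11 6 4 1 13 5 14 12 2 15) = [3, 13, 15, 11, 1, 14, 4, 7, 8, 9, 10, 6, 2, 5, 12, 0]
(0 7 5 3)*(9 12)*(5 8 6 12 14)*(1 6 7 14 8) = [14, 6, 2, 0, 4, 3, 12, 1, 7, 8, 10, 11, 9, 13, 5] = (0 14 5 3)(1 6 12 9 8 7)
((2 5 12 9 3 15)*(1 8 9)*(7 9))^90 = (15)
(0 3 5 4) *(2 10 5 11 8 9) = (0 3 11 8 9 2 10 5 4) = [3, 1, 10, 11, 0, 4, 6, 7, 9, 2, 5, 8]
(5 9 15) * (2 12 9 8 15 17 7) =(2 12 9 17 7)(5 8 15) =[0, 1, 12, 3, 4, 8, 6, 2, 15, 17, 10, 11, 9, 13, 14, 5, 16, 7]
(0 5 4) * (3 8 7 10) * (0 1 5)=(1 5 4)(3 8 7 10)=[0, 5, 2, 8, 1, 4, 6, 10, 7, 9, 3]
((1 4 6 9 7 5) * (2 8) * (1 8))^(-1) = ((1 4 6 9 7 5 8 2))^(-1) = (1 2 8 5 7 9 6 4)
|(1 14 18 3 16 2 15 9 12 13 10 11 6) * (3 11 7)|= 45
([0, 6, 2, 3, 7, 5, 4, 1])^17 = (1 6 4 7)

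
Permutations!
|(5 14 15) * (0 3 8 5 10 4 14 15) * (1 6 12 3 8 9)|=35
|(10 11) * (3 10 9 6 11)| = 6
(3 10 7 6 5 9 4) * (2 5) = (2 5 9 4 3 10 7 6) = [0, 1, 5, 10, 3, 9, 2, 6, 8, 4, 7]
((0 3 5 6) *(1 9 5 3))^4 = ((0 1 9 5 6))^4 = (0 6 5 9 1)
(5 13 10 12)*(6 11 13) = (5 6 11 13 10 12) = [0, 1, 2, 3, 4, 6, 11, 7, 8, 9, 12, 13, 5, 10]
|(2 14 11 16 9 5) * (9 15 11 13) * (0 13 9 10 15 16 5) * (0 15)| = 6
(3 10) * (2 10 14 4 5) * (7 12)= (2 10 3 14 4 5)(7 12)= [0, 1, 10, 14, 5, 2, 6, 12, 8, 9, 3, 11, 7, 13, 4]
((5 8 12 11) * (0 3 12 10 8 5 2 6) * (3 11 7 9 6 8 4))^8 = (0 7 4 2 6 12 10 11 9 3 8)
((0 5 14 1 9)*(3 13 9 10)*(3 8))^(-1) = (0 9 13 3 8 10 1 14 5)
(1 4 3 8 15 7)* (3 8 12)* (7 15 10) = (15)(1 4 8 10 7)(3 12) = [0, 4, 2, 12, 8, 5, 6, 1, 10, 9, 7, 11, 3, 13, 14, 15]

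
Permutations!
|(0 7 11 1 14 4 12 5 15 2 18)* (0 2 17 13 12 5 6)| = |(0 7 11 1 14 4 5 15 17 13 12 6)(2 18)| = 12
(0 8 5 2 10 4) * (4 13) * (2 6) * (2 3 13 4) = [8, 1, 10, 13, 0, 6, 3, 7, 5, 9, 4, 11, 12, 2] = (0 8 5 6 3 13 2 10 4)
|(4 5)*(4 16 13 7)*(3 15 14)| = 15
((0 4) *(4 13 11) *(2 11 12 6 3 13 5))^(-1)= ((0 5 2 11 4)(3 13 12 6))^(-1)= (0 4 11 2 5)(3 6 12 13)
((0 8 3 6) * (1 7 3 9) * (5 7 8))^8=((0 5 7 3 6)(1 8 9))^8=(0 3 5 6 7)(1 9 8)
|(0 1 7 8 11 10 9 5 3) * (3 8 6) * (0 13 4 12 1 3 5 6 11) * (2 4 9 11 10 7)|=84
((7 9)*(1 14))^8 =((1 14)(7 9))^8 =(14)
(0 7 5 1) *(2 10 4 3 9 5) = [7, 0, 10, 9, 3, 1, 6, 2, 8, 5, 4] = (0 7 2 10 4 3 9 5 1)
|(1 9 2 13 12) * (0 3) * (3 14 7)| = 20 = |(0 14 7 3)(1 9 2 13 12)|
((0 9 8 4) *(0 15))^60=(15)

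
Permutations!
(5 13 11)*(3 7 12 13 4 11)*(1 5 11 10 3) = [0, 5, 2, 7, 10, 4, 6, 12, 8, 9, 3, 11, 13, 1] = (1 5 4 10 3 7 12 13)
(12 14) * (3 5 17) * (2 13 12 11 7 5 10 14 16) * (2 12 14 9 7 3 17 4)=(17)(2 13 14 11 3 10 9 7 5 4)(12 16)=[0, 1, 13, 10, 2, 4, 6, 5, 8, 7, 9, 3, 16, 14, 11, 15, 12, 17]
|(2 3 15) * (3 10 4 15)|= |(2 10 4 15)|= 4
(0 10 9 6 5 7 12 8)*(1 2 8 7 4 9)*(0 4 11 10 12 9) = (0 12 7 9 6 5 11 10 1 2 8 4) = [12, 2, 8, 3, 0, 11, 5, 9, 4, 6, 1, 10, 7]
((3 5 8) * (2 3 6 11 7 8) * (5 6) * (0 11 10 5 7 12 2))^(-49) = (0 5 10 6 3 2 12 11)(7 8) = ((0 11 12 2 3 6 10 5)(7 8))^(-49)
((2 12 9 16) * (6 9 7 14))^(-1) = ((2 12 7 14 6 9 16))^(-1) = (2 16 9 6 14 7 12)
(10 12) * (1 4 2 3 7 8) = (1 4 2 3 7 8)(10 12) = [0, 4, 3, 7, 2, 5, 6, 8, 1, 9, 12, 11, 10]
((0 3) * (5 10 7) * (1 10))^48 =(10)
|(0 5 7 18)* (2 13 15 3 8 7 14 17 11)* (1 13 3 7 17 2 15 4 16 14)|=|(0 5 1 13 4 16 14 2 3 8 17 11 15 7 18)|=15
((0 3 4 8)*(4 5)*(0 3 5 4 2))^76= (0 5 2)(3 4 8)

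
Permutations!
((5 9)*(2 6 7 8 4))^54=((2 6 7 8 4)(5 9))^54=(9)(2 4 8 7 6)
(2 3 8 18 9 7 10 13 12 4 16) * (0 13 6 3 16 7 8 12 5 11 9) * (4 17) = (0 13 5 11 9 8 18)(2 16)(3 12 17 4 7 10 6) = [13, 1, 16, 12, 7, 11, 3, 10, 18, 8, 6, 9, 17, 5, 14, 15, 2, 4, 0]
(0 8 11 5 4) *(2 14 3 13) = (0 8 11 5 4)(2 14 3 13) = [8, 1, 14, 13, 0, 4, 6, 7, 11, 9, 10, 5, 12, 2, 3]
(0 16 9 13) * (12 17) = [16, 1, 2, 3, 4, 5, 6, 7, 8, 13, 10, 11, 17, 0, 14, 15, 9, 12] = (0 16 9 13)(12 17)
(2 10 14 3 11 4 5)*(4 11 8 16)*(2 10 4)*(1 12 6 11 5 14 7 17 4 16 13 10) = (1 12 6 11 5)(2 16)(3 8 13 10 7 17 4 14) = [0, 12, 16, 8, 14, 1, 11, 17, 13, 9, 7, 5, 6, 10, 3, 15, 2, 4]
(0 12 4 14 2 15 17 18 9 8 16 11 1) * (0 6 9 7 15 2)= [12, 6, 2, 3, 14, 5, 9, 15, 16, 8, 10, 1, 4, 13, 0, 17, 11, 18, 7]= (0 12 4 14)(1 6 9 8 16 11)(7 15 17 18)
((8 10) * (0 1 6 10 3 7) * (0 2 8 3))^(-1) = (0 8 2 7 3 10 6 1) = ((0 1 6 10 3 7 2 8))^(-1)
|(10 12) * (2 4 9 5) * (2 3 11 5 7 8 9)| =6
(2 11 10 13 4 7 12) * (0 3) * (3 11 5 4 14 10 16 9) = (0 11 16 9 3)(2 5 4 7 12)(10 13 14) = [11, 1, 5, 0, 7, 4, 6, 12, 8, 3, 13, 16, 2, 14, 10, 15, 9]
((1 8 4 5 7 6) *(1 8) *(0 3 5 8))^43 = (0 7 3 6 5)(4 8) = ((0 3 5 7 6)(4 8))^43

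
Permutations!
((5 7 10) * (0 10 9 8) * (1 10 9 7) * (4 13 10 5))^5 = (0 8 9)(1 5)(4 10 13)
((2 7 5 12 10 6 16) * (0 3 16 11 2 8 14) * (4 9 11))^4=(0 14 8 16 3)(2 10 11 12 9 5 4 7 6)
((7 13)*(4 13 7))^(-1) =((4 13))^(-1) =(4 13)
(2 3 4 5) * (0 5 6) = (0 5 2 3 4 6) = [5, 1, 3, 4, 6, 2, 0]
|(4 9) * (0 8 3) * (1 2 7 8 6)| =14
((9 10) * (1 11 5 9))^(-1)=(1 10 9 5 11)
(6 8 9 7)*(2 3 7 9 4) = (9)(2 3 7 6 8 4) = [0, 1, 3, 7, 2, 5, 8, 6, 4, 9]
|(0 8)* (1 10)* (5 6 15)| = |(0 8)(1 10)(5 6 15)| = 6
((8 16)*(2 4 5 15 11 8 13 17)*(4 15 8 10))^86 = (2 8 11 13 4)(5 15 16 10 17)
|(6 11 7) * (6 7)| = 2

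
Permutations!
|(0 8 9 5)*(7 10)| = 4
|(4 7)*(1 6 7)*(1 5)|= 5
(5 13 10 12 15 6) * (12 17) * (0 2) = (0 2)(5 13 10 17 12 15 6) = [2, 1, 0, 3, 4, 13, 5, 7, 8, 9, 17, 11, 15, 10, 14, 6, 16, 12]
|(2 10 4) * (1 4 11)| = 5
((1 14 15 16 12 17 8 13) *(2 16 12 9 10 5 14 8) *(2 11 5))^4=((1 8 13)(2 16 9 10)(5 14 15 12 17 11))^4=(1 8 13)(5 17 15)(11 12 14)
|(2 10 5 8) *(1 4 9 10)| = 7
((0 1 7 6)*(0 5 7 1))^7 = ((5 7 6))^7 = (5 7 6)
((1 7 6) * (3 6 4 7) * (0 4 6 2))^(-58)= (0 3 6 4 2 1 7)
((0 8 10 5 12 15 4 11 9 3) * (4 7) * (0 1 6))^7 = ((0 8 10 5 12 15 7 4 11 9 3 1 6))^7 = (0 4 8 11 10 9 5 3 12 1 15 6 7)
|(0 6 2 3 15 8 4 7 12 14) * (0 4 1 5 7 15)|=8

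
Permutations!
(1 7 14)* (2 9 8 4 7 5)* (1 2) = (1 5)(2 9 8 4 7 14) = [0, 5, 9, 3, 7, 1, 6, 14, 4, 8, 10, 11, 12, 13, 2]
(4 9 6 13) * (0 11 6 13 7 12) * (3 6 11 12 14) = (0 12)(3 6 7 14)(4 9 13) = [12, 1, 2, 6, 9, 5, 7, 14, 8, 13, 10, 11, 0, 4, 3]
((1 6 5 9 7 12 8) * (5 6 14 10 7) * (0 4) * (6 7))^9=((0 4)(1 14 10 6 7 12 8)(5 9))^9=(0 4)(1 10 7 8 14 6 12)(5 9)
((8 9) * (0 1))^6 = (9)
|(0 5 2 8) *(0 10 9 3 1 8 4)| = 20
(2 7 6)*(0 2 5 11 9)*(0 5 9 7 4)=(0 2 4)(5 11 7 6 9)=[2, 1, 4, 3, 0, 11, 9, 6, 8, 5, 10, 7]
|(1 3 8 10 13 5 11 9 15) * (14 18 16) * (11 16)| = 12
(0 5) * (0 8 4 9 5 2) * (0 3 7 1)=[2, 0, 3, 7, 9, 8, 6, 1, 4, 5]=(0 2 3 7 1)(4 9 5 8)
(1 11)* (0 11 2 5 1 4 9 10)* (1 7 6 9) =(0 11 4 1 2 5 7 6 9 10) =[11, 2, 5, 3, 1, 7, 9, 6, 8, 10, 0, 4]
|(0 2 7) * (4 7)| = 4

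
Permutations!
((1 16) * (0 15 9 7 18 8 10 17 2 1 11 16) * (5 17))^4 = (0 18 17 15 8 2 9 10 1 7 5)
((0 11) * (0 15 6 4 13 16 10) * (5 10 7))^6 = ((0 11 15 6 4 13 16 7 5 10))^6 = (0 16 15 5 4)(6 10 13 11 7)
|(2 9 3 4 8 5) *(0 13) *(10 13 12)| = 12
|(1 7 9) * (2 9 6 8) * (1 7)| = 5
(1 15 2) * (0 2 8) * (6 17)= (0 2 1 15 8)(6 17)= [2, 15, 1, 3, 4, 5, 17, 7, 0, 9, 10, 11, 12, 13, 14, 8, 16, 6]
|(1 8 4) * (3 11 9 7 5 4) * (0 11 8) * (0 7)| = |(0 11 9)(1 7 5 4)(3 8)| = 12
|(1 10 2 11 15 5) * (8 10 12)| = |(1 12 8 10 2 11 15 5)| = 8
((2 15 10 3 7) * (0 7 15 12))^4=(3 15 10)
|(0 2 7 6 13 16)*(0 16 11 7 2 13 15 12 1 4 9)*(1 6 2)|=24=|(16)(0 13 11 7 2 1 4 9)(6 15 12)|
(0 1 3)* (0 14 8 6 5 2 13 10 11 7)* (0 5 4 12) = (0 1 3 14 8 6 4 12)(2 13 10 11 7 5) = [1, 3, 13, 14, 12, 2, 4, 5, 6, 9, 11, 7, 0, 10, 8]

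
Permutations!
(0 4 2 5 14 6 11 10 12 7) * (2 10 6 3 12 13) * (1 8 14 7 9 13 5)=[4, 8, 1, 12, 10, 7, 11, 0, 14, 13, 5, 6, 9, 2, 3]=(0 4 10 5 7)(1 8 14 3 12 9 13 2)(6 11)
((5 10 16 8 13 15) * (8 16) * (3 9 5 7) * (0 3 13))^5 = (16)(0 8 10 5 9 3)(7 15 13)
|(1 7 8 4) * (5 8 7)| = |(1 5 8 4)| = 4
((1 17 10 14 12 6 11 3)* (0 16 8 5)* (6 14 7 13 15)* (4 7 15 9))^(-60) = ((0 16 8 5)(1 17 10 15 6 11 3)(4 7 13 9)(12 14))^(-60) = (1 15 3 10 11 17 6)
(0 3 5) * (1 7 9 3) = [1, 7, 2, 5, 4, 0, 6, 9, 8, 3] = (0 1 7 9 3 5)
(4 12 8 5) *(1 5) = [0, 5, 2, 3, 12, 4, 6, 7, 1, 9, 10, 11, 8] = (1 5 4 12 8)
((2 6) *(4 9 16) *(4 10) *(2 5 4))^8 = ((2 6 5 4 9 16 10))^8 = (2 6 5 4 9 16 10)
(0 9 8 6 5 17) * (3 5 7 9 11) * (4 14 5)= (0 11 3 4 14 5 17)(6 7 9 8)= [11, 1, 2, 4, 14, 17, 7, 9, 6, 8, 10, 3, 12, 13, 5, 15, 16, 0]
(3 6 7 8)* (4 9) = (3 6 7 8)(4 9) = [0, 1, 2, 6, 9, 5, 7, 8, 3, 4]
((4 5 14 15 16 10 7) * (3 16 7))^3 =(16)(4 15 5 7 14)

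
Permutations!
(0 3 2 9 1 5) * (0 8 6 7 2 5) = (0 3 5 8 6 7 2 9 1) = [3, 0, 9, 5, 4, 8, 7, 2, 6, 1]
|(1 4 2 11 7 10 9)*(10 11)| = 10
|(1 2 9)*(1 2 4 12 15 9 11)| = |(1 4 12 15 9 2 11)| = 7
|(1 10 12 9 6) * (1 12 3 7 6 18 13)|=|(1 10 3 7 6 12 9 18 13)|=9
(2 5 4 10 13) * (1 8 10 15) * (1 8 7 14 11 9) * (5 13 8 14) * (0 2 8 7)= (0 2 13 8 10 7 5 4 15 14 11 9 1)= [2, 0, 13, 3, 15, 4, 6, 5, 10, 1, 7, 9, 12, 8, 11, 14]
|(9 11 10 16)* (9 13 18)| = 6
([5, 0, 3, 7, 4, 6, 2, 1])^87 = (0 2 1 6 7 5 3)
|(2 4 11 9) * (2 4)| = |(4 11 9)| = 3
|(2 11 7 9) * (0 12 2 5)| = |(0 12 2 11 7 9 5)| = 7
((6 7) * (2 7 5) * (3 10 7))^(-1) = (2 5 6 7 10 3)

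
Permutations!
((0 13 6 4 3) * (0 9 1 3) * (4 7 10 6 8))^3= (0 4 8 13)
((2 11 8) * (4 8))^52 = ((2 11 4 8))^52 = (11)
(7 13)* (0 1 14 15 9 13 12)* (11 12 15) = (0 1 14 11 12)(7 15 9 13) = [1, 14, 2, 3, 4, 5, 6, 15, 8, 13, 10, 12, 0, 7, 11, 9]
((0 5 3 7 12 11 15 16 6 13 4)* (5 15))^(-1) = ((0 15 16 6 13 4)(3 7 12 11 5))^(-1) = (0 4 13 6 16 15)(3 5 11 12 7)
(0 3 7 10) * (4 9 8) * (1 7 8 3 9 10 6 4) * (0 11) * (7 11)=[9, 11, 2, 8, 10, 5, 4, 6, 1, 3, 7, 0]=(0 9 3 8 1 11)(4 10 7 6)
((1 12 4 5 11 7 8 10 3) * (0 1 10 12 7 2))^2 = ((0 1 7 8 12 4 5 11 2)(3 10))^2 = (0 7 12 5 2 1 8 4 11)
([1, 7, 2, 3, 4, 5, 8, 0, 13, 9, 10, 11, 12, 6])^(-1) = [7, 0, 2, 3, 4, 5, 13, 1, 6, 9, 10, 11, 12, 8]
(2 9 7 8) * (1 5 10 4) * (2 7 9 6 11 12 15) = (1 5 10 4)(2 6 11 12 15)(7 8) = [0, 5, 6, 3, 1, 10, 11, 8, 7, 9, 4, 12, 15, 13, 14, 2]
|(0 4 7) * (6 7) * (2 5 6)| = |(0 4 2 5 6 7)| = 6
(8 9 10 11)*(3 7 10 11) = (3 7 10)(8 9 11) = [0, 1, 2, 7, 4, 5, 6, 10, 9, 11, 3, 8]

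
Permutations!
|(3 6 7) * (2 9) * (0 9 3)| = 6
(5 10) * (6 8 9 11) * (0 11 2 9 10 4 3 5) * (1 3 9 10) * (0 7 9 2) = (0 11 6 8 1 3 5 4 2 10 7 9) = [11, 3, 10, 5, 2, 4, 8, 9, 1, 0, 7, 6]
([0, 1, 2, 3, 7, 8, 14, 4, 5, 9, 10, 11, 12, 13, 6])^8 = (14)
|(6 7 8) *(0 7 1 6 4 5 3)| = |(0 7 8 4 5 3)(1 6)| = 6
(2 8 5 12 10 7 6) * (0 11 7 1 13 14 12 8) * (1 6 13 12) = [11, 12, 0, 3, 4, 8, 2, 13, 5, 9, 6, 7, 10, 14, 1] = (0 11 7 13 14 1 12 10 6 2)(5 8)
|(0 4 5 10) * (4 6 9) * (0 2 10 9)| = 6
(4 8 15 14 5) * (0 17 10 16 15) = [17, 1, 2, 3, 8, 4, 6, 7, 0, 9, 16, 11, 12, 13, 5, 14, 15, 10] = (0 17 10 16 15 14 5 4 8)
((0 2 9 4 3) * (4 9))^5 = (9)(0 2 4 3)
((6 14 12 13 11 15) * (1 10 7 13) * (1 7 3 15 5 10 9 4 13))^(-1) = ((1 9 4 13 11 5 10 3 15 6 14 12 7))^(-1) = (1 7 12 14 6 15 3 10 5 11 13 4 9)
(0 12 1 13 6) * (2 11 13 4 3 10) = (0 12 1 4 3 10 2 11 13 6) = [12, 4, 11, 10, 3, 5, 0, 7, 8, 9, 2, 13, 1, 6]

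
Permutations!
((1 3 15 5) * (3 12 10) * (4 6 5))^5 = (1 4 10 5 15 12 6 3)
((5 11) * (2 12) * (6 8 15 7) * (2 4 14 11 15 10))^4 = (2 11 6 12 5 8 4 15 10 14 7)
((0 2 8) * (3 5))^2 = ((0 2 8)(3 5))^2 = (0 8 2)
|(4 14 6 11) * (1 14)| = 5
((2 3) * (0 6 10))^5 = ((0 6 10)(2 3))^5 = (0 10 6)(2 3)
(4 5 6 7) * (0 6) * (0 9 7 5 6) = (4 6 5 9 7) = [0, 1, 2, 3, 6, 9, 5, 4, 8, 7]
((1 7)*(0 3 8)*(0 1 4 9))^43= ((0 3 8 1 7 4 9))^43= (0 3 8 1 7 4 9)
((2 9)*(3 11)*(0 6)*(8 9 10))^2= (11)(2 8)(9 10)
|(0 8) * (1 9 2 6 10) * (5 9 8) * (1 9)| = |(0 5 1 8)(2 6 10 9)| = 4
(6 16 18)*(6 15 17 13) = (6 16 18 15 17 13) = [0, 1, 2, 3, 4, 5, 16, 7, 8, 9, 10, 11, 12, 6, 14, 17, 18, 13, 15]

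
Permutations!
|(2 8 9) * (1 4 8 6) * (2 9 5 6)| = 5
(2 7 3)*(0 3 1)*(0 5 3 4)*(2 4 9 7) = [9, 5, 2, 4, 0, 3, 6, 1, 8, 7] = (0 9 7 1 5 3 4)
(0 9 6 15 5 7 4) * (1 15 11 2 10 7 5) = (0 9 6 11 2 10 7 4)(1 15) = [9, 15, 10, 3, 0, 5, 11, 4, 8, 6, 7, 2, 12, 13, 14, 1]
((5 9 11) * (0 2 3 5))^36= ((0 2 3 5 9 11))^36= (11)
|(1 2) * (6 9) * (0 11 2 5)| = 10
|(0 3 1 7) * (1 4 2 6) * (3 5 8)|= |(0 5 8 3 4 2 6 1 7)|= 9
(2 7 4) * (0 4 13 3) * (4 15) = (0 15 4 2 7 13 3) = [15, 1, 7, 0, 2, 5, 6, 13, 8, 9, 10, 11, 12, 3, 14, 4]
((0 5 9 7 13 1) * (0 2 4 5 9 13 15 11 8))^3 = ((0 9 7 15 11 8)(1 2 4 5 13))^3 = (0 15)(1 5 2 13 4)(7 8)(9 11)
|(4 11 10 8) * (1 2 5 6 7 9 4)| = 10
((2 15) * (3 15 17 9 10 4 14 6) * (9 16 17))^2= ((2 9 10 4 14 6 3 15)(16 17))^2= (17)(2 10 14 3)(4 6 15 9)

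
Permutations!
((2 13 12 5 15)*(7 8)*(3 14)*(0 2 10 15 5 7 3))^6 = (15)(0 3 7 13)(2 14 8 12)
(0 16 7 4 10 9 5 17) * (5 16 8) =[8, 1, 2, 3, 10, 17, 6, 4, 5, 16, 9, 11, 12, 13, 14, 15, 7, 0] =(0 8 5 17)(4 10 9 16 7)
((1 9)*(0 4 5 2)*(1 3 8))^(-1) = (0 2 5 4)(1 8 3 9)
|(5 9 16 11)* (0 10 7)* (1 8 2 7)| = 12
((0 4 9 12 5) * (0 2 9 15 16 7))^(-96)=((0 4 15 16 7)(2 9 12 5))^(-96)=(0 7 16 15 4)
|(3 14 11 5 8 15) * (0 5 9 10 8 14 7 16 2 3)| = 8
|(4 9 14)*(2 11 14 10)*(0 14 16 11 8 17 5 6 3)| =22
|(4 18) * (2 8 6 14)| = 4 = |(2 8 6 14)(4 18)|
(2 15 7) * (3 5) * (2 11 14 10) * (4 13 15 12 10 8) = (2 12 10)(3 5)(4 13 15 7 11 14 8) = [0, 1, 12, 5, 13, 3, 6, 11, 4, 9, 2, 14, 10, 15, 8, 7]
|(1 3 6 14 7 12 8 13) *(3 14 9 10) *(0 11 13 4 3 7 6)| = 13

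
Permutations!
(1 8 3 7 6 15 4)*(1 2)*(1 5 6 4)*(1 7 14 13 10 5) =(1 8 3 14 13 10 5 6 15 7 4 2) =[0, 8, 1, 14, 2, 6, 15, 4, 3, 9, 5, 11, 12, 10, 13, 7]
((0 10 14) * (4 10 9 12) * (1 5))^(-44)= ((0 9 12 4 10 14)(1 5))^(-44)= (0 10 12)(4 9 14)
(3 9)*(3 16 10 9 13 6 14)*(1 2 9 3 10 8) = (1 2 9 16 8)(3 13 6 14 10) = [0, 2, 9, 13, 4, 5, 14, 7, 1, 16, 3, 11, 12, 6, 10, 15, 8]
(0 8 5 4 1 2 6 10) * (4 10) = (0 8 5 10)(1 2 6 4) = [8, 2, 6, 3, 1, 10, 4, 7, 5, 9, 0]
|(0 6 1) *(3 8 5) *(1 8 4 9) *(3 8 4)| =10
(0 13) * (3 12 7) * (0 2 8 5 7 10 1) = [13, 0, 8, 12, 4, 7, 6, 3, 5, 9, 1, 11, 10, 2] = (0 13 2 8 5 7 3 12 10 1)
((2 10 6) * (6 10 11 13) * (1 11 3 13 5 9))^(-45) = (1 9 5 11)(2 6 13 3)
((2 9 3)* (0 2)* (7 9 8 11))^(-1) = ((0 2 8 11 7 9 3))^(-1) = (0 3 9 7 11 8 2)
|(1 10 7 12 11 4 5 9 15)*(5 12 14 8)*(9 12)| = |(1 10 7 14 8 5 12 11 4 9 15)| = 11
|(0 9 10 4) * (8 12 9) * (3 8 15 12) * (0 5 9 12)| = |(0 15)(3 8)(4 5 9 10)| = 4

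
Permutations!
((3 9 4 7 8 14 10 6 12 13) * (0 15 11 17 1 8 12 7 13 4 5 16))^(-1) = (0 16 5 9 3 13 4 12 7 6 10 14 8 1 17 11 15)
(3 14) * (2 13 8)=(2 13 8)(3 14)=[0, 1, 13, 14, 4, 5, 6, 7, 2, 9, 10, 11, 12, 8, 3]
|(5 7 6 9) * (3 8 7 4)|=|(3 8 7 6 9 5 4)|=7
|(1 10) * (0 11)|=|(0 11)(1 10)|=2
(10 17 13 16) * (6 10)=(6 10 17 13 16)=[0, 1, 2, 3, 4, 5, 10, 7, 8, 9, 17, 11, 12, 16, 14, 15, 6, 13]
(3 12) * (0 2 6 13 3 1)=[2, 0, 6, 12, 4, 5, 13, 7, 8, 9, 10, 11, 1, 3]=(0 2 6 13 3 12 1)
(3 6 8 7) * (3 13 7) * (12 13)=(3 6 8)(7 12 13)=[0, 1, 2, 6, 4, 5, 8, 12, 3, 9, 10, 11, 13, 7]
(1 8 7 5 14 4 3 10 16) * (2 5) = [0, 8, 5, 10, 3, 14, 6, 2, 7, 9, 16, 11, 12, 13, 4, 15, 1] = (1 8 7 2 5 14 4 3 10 16)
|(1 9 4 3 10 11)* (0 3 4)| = 6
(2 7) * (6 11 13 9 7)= (2 6 11 13 9 7)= [0, 1, 6, 3, 4, 5, 11, 2, 8, 7, 10, 13, 12, 9]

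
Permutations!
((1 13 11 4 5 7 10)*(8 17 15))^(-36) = (17)(1 10 7 5 4 11 13)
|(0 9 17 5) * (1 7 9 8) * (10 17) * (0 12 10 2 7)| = 12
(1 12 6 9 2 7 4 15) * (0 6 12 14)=(0 6 9 2 7 4 15 1 14)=[6, 14, 7, 3, 15, 5, 9, 4, 8, 2, 10, 11, 12, 13, 0, 1]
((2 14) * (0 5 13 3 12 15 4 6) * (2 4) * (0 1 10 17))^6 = (0 2 17 15 10 12 1 3 6 13 4 5 14)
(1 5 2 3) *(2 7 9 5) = (1 2 3)(5 7 9) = [0, 2, 3, 1, 4, 7, 6, 9, 8, 5]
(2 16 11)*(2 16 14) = (2 14)(11 16) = [0, 1, 14, 3, 4, 5, 6, 7, 8, 9, 10, 16, 12, 13, 2, 15, 11]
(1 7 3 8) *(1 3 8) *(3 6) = (1 7 8 6 3) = [0, 7, 2, 1, 4, 5, 3, 8, 6]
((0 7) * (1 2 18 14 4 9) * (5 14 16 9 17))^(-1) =(0 7)(1 9 16 18 2)(4 14 5 17) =((0 7)(1 2 18 16 9)(4 17 5 14))^(-1)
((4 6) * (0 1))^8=((0 1)(4 6))^8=(6)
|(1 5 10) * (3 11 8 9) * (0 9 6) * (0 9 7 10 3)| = 10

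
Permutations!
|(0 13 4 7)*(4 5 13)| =6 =|(0 4 7)(5 13)|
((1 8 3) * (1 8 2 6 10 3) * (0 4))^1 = (0 4)(1 2 6 10 3 8)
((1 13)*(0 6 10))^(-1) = ((0 6 10)(1 13))^(-1) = (0 10 6)(1 13)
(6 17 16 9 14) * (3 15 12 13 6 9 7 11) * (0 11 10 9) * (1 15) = [11, 15, 2, 1, 4, 5, 17, 10, 8, 14, 9, 3, 13, 6, 0, 12, 7, 16] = (0 11 3 1 15 12 13 6 17 16 7 10 9 14)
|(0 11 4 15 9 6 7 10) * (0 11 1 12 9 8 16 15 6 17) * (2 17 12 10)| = 18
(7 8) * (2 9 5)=(2 9 5)(7 8)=[0, 1, 9, 3, 4, 2, 6, 8, 7, 5]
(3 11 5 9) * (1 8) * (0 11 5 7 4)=(0 11 7 4)(1 8)(3 5 9)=[11, 8, 2, 5, 0, 9, 6, 4, 1, 3, 10, 7]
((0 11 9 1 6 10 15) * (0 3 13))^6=(0 15 1)(3 6 11)(9 13 10)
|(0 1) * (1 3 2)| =|(0 3 2 1)| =4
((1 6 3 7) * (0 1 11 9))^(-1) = ((0 1 6 3 7 11 9))^(-1) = (0 9 11 7 3 6 1)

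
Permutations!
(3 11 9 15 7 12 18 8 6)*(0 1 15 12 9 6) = [1, 15, 2, 11, 4, 5, 3, 9, 0, 12, 10, 6, 18, 13, 14, 7, 16, 17, 8] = (0 1 15 7 9 12 18 8)(3 11 6)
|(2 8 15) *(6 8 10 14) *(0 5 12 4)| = 12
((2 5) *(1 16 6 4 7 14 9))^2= (1 6 7 9 16 4 14)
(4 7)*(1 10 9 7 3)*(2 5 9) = [0, 10, 5, 1, 3, 9, 6, 4, 8, 7, 2] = (1 10 2 5 9 7 4 3)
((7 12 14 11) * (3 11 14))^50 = (14)(3 7)(11 12)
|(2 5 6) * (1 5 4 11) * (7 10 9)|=|(1 5 6 2 4 11)(7 10 9)|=6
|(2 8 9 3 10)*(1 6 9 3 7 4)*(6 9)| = |(1 9 7 4)(2 8 3 10)| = 4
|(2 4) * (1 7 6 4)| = |(1 7 6 4 2)| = 5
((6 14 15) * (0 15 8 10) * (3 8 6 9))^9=(0 3)(6 14)(8 15)(9 10)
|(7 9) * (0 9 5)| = 4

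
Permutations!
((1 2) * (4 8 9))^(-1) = ((1 2)(4 8 9))^(-1) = (1 2)(4 9 8)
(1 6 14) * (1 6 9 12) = (1 9 12)(6 14) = [0, 9, 2, 3, 4, 5, 14, 7, 8, 12, 10, 11, 1, 13, 6]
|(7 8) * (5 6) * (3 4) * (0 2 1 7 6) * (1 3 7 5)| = 9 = |(0 2 3 4 7 8 6 1 5)|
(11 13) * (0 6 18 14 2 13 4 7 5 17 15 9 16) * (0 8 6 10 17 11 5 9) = (0 10 17 15)(2 13 5 11 4 7 9 16 8 6 18 14) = [10, 1, 13, 3, 7, 11, 18, 9, 6, 16, 17, 4, 12, 5, 2, 0, 8, 15, 14]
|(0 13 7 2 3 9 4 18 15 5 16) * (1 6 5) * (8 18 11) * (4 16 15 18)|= 84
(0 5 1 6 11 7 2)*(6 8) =[5, 8, 0, 3, 4, 1, 11, 2, 6, 9, 10, 7] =(0 5 1 8 6 11 7 2)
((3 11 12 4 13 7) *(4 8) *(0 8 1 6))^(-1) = (0 6 1 12 11 3 7 13 4 8)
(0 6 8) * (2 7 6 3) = [3, 1, 7, 2, 4, 5, 8, 6, 0] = (0 3 2 7 6 8)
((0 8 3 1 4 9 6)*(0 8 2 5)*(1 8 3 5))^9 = ((0 2 1 4 9 6 3 8 5))^9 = (9)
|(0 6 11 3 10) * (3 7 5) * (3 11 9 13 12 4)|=24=|(0 6 9 13 12 4 3 10)(5 11 7)|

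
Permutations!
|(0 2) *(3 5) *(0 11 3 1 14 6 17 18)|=10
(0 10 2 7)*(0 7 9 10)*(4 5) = [0, 1, 9, 3, 5, 4, 6, 7, 8, 10, 2] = (2 9 10)(4 5)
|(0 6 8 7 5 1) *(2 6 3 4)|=|(0 3 4 2 6 8 7 5 1)|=9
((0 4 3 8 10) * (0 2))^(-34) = ((0 4 3 8 10 2))^(-34) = (0 3 10)(2 4 8)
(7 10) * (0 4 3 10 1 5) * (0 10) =[4, 5, 2, 0, 3, 10, 6, 1, 8, 9, 7] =(0 4 3)(1 5 10 7)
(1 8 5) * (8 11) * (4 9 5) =(1 11 8 4 9 5) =[0, 11, 2, 3, 9, 1, 6, 7, 4, 5, 10, 8]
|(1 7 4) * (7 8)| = |(1 8 7 4)| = 4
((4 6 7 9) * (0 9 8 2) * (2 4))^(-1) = ((0 9 2)(4 6 7 8))^(-1) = (0 2 9)(4 8 7 6)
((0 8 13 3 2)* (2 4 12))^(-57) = ((0 8 13 3 4 12 2))^(-57) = (0 2 12 4 3 13 8)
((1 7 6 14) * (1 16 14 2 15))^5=((1 7 6 2 15)(14 16))^5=(14 16)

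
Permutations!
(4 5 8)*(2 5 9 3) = (2 5 8 4 9 3) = [0, 1, 5, 2, 9, 8, 6, 7, 4, 3]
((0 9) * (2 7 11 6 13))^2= ((0 9)(2 7 11 6 13))^2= (2 11 13 7 6)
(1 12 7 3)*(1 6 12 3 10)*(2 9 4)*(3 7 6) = [0, 7, 9, 3, 2, 5, 12, 10, 8, 4, 1, 11, 6] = (1 7 10)(2 9 4)(6 12)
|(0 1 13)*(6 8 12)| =|(0 1 13)(6 8 12)| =3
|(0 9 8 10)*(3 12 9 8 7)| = 12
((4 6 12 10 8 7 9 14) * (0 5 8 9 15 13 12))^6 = (0 12)(4 15)(5 10)(6 13)(7 14)(8 9) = ((0 5 8 7 15 13 12 10 9 14 4 6))^6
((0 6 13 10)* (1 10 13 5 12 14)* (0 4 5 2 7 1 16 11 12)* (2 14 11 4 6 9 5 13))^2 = (0 5 9)(1 6 16 13 7 10 14 4 2)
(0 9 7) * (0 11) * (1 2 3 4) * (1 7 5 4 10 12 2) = (0 9 5 4 7 11)(2 3 10 12) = [9, 1, 3, 10, 7, 4, 6, 11, 8, 5, 12, 0, 2]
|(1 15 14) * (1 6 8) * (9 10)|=|(1 15 14 6 8)(9 10)|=10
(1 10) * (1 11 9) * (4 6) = (1 10 11 9)(4 6) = [0, 10, 2, 3, 6, 5, 4, 7, 8, 1, 11, 9]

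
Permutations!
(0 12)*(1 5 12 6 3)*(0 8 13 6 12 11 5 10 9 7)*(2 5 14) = (0 12 8 13 6 3 1 10 9 7)(2 5 11 14) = [12, 10, 5, 1, 4, 11, 3, 0, 13, 7, 9, 14, 8, 6, 2]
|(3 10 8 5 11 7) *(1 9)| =|(1 9)(3 10 8 5 11 7)| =6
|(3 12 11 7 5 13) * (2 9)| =6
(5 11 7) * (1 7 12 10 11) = (1 7 5)(10 11 12) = [0, 7, 2, 3, 4, 1, 6, 5, 8, 9, 11, 12, 10]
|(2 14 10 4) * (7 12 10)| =|(2 14 7 12 10 4)| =6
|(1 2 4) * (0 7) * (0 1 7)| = |(1 2 4 7)| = 4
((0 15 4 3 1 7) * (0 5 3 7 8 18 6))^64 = (0 5 18 4 1)(3 6 7 8 15)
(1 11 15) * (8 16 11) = (1 8 16 11 15) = [0, 8, 2, 3, 4, 5, 6, 7, 16, 9, 10, 15, 12, 13, 14, 1, 11]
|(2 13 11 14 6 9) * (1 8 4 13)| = |(1 8 4 13 11 14 6 9 2)| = 9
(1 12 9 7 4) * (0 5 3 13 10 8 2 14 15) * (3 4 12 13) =[5, 13, 14, 3, 1, 4, 6, 12, 2, 7, 8, 11, 9, 10, 15, 0] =(0 5 4 1 13 10 8 2 14 15)(7 12 9)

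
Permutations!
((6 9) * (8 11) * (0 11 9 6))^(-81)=(0 9 8 11)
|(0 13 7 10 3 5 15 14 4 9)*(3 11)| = |(0 13 7 10 11 3 5 15 14 4 9)| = 11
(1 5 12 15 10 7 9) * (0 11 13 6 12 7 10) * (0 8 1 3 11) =(1 5 7 9 3 11 13 6 12 15 8) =[0, 5, 2, 11, 4, 7, 12, 9, 1, 3, 10, 13, 15, 6, 14, 8]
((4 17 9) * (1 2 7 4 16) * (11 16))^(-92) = (1 17)(2 9)(4 16)(7 11)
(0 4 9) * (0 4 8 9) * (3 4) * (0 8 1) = (0 1)(3 4 8 9) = [1, 0, 2, 4, 8, 5, 6, 7, 9, 3]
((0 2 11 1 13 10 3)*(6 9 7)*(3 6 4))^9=(0 4 9 10 1 2 3 7 6 13 11)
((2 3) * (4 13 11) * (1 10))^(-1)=(1 10)(2 3)(4 11 13)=((1 10)(2 3)(4 13 11))^(-1)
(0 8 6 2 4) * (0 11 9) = (0 8 6 2 4 11 9) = [8, 1, 4, 3, 11, 5, 2, 7, 6, 0, 10, 9]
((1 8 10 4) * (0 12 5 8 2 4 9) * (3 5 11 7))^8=(0 9 10 8 5 3 7 11 12)(1 4 2)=((0 12 11 7 3 5 8 10 9)(1 2 4))^8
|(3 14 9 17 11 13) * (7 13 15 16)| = 9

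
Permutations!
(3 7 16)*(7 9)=(3 9 7 16)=[0, 1, 2, 9, 4, 5, 6, 16, 8, 7, 10, 11, 12, 13, 14, 15, 3]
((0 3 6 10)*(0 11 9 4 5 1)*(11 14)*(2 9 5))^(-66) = (0 5 14 6)(1 11 10 3)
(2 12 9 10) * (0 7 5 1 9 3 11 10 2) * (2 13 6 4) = [7, 9, 12, 11, 2, 1, 4, 5, 8, 13, 0, 10, 3, 6] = (0 7 5 1 9 13 6 4 2 12 3 11 10)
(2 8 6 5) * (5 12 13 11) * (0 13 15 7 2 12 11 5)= (0 13 5 12 15 7 2 8 6 11)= [13, 1, 8, 3, 4, 12, 11, 2, 6, 9, 10, 0, 15, 5, 14, 7]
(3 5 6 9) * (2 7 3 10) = (2 7 3 5 6 9 10) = [0, 1, 7, 5, 4, 6, 9, 3, 8, 10, 2]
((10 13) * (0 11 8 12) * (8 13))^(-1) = (0 12 8 10 13 11)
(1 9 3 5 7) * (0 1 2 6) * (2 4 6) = (0 1 9 3 5 7 4 6) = [1, 9, 2, 5, 6, 7, 0, 4, 8, 3]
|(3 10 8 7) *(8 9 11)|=6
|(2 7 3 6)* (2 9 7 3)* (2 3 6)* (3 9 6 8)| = |(2 8 3)(7 9)| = 6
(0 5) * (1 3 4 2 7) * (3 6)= (0 5)(1 6 3 4 2 7)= [5, 6, 7, 4, 2, 0, 3, 1]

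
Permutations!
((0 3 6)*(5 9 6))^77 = (0 5 6 3 9)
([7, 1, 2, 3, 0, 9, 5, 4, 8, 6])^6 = (9)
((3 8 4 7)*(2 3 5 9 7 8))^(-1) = ((2 3)(4 8)(5 9 7))^(-1) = (2 3)(4 8)(5 7 9)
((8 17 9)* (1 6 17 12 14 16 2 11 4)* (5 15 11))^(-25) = (1 6 17 9 8 12 14 16 2 5 15 11 4)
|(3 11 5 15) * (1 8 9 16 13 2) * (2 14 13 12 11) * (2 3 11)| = 6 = |(1 8 9 16 12 2)(5 15 11)(13 14)|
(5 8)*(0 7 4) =[7, 1, 2, 3, 0, 8, 6, 4, 5] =(0 7 4)(5 8)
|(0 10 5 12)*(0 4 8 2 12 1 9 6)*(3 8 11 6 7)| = |(0 10 5 1 9 7 3 8 2 12 4 11 6)| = 13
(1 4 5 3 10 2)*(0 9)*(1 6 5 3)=(0 9)(1 4 3 10 2 6 5)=[9, 4, 6, 10, 3, 1, 5, 7, 8, 0, 2]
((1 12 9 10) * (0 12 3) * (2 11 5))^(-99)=((0 12 9 10 1 3)(2 11 5))^(-99)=(0 10)(1 12)(3 9)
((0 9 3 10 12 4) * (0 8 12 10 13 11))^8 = ((0 9 3 13 11)(4 8 12))^8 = (0 13 9 11 3)(4 12 8)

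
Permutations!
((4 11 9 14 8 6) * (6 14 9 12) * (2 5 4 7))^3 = (2 11 7 4 6 5 12)(8 14)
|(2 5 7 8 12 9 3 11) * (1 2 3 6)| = 8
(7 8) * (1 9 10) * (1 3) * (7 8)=(1 9 10 3)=[0, 9, 2, 1, 4, 5, 6, 7, 8, 10, 3]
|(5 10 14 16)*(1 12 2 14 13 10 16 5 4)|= |(1 12 2 14 5 16 4)(10 13)|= 14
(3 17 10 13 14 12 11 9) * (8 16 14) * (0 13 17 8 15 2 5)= (0 13 15 2 5)(3 8 16 14 12 11 9)(10 17)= [13, 1, 5, 8, 4, 0, 6, 7, 16, 3, 17, 9, 11, 15, 12, 2, 14, 10]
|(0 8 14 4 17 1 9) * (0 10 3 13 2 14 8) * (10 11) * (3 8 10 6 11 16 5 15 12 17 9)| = |(1 3 13 2 14 4 9 16 5 15 12 17)(6 11)(8 10)| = 12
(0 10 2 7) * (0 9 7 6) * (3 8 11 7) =(0 10 2 6)(3 8 11 7 9) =[10, 1, 6, 8, 4, 5, 0, 9, 11, 3, 2, 7]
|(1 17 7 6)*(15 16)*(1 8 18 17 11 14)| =|(1 11 14)(6 8 18 17 7)(15 16)| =30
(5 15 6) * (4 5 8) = (4 5 15 6 8) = [0, 1, 2, 3, 5, 15, 8, 7, 4, 9, 10, 11, 12, 13, 14, 6]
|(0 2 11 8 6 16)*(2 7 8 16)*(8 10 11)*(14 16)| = 6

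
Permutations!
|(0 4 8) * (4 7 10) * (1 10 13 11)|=8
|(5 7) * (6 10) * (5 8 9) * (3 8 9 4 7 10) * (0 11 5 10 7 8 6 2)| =|(0 11 5 7 9 10 2)(3 6)(4 8)| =14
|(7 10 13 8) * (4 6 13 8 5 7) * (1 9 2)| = |(1 9 2)(4 6 13 5 7 10 8)| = 21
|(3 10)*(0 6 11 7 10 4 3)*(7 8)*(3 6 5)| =9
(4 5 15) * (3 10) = (3 10)(4 5 15) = [0, 1, 2, 10, 5, 15, 6, 7, 8, 9, 3, 11, 12, 13, 14, 4]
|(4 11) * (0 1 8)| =6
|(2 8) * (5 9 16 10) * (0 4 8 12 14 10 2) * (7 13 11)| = |(0 4 8)(2 12 14 10 5 9 16)(7 13 11)| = 21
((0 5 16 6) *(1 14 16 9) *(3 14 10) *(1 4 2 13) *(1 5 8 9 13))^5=(0 1 6 2 16 4 14 9 3 8 10)(5 13)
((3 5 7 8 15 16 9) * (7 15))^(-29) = ((3 5 15 16 9)(7 8))^(-29) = (3 5 15 16 9)(7 8)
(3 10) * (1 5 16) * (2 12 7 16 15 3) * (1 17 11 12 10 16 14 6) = (1 5 15 3 16 17 11 12 7 14 6)(2 10) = [0, 5, 10, 16, 4, 15, 1, 14, 8, 9, 2, 12, 7, 13, 6, 3, 17, 11]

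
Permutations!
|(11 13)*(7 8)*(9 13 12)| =4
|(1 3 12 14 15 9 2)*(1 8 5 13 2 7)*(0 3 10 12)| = |(0 3)(1 10 12 14 15 9 7)(2 8 5 13)| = 28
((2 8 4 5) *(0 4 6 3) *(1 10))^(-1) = (0 3 6 8 2 5 4)(1 10)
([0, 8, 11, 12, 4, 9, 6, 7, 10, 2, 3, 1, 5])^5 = (1 5 8 9 10 2 3 11 12)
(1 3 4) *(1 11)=[0, 3, 2, 4, 11, 5, 6, 7, 8, 9, 10, 1]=(1 3 4 11)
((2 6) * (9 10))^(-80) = ((2 6)(9 10))^(-80) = (10)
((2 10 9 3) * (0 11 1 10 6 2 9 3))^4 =((0 11 1 10 3 9)(2 6))^4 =(0 3 1)(9 10 11)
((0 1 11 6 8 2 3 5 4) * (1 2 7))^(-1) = (0 4 5 3 2)(1 7 8 6 11) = ((0 2 3 5 4)(1 11 6 8 7))^(-1)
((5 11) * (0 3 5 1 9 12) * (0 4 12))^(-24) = (12) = ((0 3 5 11 1 9)(4 12))^(-24)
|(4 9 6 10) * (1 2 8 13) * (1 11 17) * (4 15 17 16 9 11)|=12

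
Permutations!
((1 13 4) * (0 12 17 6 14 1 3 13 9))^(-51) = ((0 12 17 6 14 1 9)(3 13 4))^(-51) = (0 1 6 12 9 14 17)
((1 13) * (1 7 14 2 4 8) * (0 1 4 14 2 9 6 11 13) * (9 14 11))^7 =(14)(0 1)(2 7 13 11)(4 8)(6 9)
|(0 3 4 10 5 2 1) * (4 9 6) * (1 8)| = |(0 3 9 6 4 10 5 2 8 1)| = 10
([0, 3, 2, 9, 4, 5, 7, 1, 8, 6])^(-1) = (1 7 6 9 3)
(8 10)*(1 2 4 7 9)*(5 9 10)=(1 2 4 7 10 8 5 9)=[0, 2, 4, 3, 7, 9, 6, 10, 5, 1, 8]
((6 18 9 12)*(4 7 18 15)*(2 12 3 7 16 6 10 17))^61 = (2 12 10 17)(3 7 18 9)(4 16 6 15)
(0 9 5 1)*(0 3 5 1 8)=[9, 3, 2, 5, 4, 8, 6, 7, 0, 1]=(0 9 1 3 5 8)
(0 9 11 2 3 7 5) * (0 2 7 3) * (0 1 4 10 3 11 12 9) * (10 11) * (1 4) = (2 4 11 7 5)(3 10)(9 12) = [0, 1, 4, 10, 11, 2, 6, 5, 8, 12, 3, 7, 9]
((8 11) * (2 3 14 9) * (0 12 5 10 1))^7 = (0 5 1 12 10)(2 9 14 3)(8 11)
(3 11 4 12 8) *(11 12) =(3 12 8)(4 11) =[0, 1, 2, 12, 11, 5, 6, 7, 3, 9, 10, 4, 8]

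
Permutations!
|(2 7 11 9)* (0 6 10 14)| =4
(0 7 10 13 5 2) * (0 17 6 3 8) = (0 7 10 13 5 2 17 6 3 8) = [7, 1, 17, 8, 4, 2, 3, 10, 0, 9, 13, 11, 12, 5, 14, 15, 16, 6]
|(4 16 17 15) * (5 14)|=4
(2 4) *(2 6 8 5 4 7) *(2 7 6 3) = [0, 1, 6, 2, 3, 4, 8, 7, 5] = (2 6 8 5 4 3)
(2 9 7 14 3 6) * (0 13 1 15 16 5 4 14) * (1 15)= (0 13 15 16 5 4 14 3 6 2 9 7)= [13, 1, 9, 6, 14, 4, 2, 0, 8, 7, 10, 11, 12, 15, 3, 16, 5]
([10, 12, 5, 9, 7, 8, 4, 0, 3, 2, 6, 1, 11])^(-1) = [7, 11, 9, 8, 6, 2, 10, 4, 5, 3, 0, 12, 1]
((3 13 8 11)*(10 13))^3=(3 8 10 11 13)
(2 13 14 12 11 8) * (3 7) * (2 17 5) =(2 13 14 12 11 8 17 5)(3 7) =[0, 1, 13, 7, 4, 2, 6, 3, 17, 9, 10, 8, 11, 14, 12, 15, 16, 5]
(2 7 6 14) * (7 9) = (2 9 7 6 14) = [0, 1, 9, 3, 4, 5, 14, 6, 8, 7, 10, 11, 12, 13, 2]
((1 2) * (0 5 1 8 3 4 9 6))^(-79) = ((0 5 1 2 8 3 4 9 6))^(-79) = (0 1 8 4 6 5 2 3 9)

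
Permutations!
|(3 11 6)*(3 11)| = 2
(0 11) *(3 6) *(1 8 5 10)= (0 11)(1 8 5 10)(3 6)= [11, 8, 2, 6, 4, 10, 3, 7, 5, 9, 1, 0]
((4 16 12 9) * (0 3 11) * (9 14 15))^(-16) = (0 11 3)(4 12 15)(9 16 14)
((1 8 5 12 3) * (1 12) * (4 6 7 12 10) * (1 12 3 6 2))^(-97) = (1 12 3 2 5 7 4 8 6 10) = ((1 8 5 12 6 7 3 10 4 2))^(-97)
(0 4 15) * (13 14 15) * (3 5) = (0 4 13 14 15)(3 5) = [4, 1, 2, 5, 13, 3, 6, 7, 8, 9, 10, 11, 12, 14, 15, 0]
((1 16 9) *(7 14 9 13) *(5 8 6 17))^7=(1 16 13 7 14 9)(5 17 6 8)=((1 16 13 7 14 9)(5 8 6 17))^7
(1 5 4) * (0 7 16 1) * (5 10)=(0 7 16 1 10 5 4)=[7, 10, 2, 3, 0, 4, 6, 16, 8, 9, 5, 11, 12, 13, 14, 15, 1]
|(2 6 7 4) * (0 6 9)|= 6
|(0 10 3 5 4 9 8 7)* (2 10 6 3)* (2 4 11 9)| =24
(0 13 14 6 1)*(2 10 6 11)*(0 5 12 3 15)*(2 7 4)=(0 13 14 11 7 4 2 10 6 1 5 12 3 15)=[13, 5, 10, 15, 2, 12, 1, 4, 8, 9, 6, 7, 3, 14, 11, 0]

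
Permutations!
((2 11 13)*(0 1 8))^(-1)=((0 1 8)(2 11 13))^(-1)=(0 8 1)(2 13 11)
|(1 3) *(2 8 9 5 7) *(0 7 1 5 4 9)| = |(0 7 2 8)(1 3 5)(4 9)| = 12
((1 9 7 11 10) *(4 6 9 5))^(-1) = (1 10 11 7 9 6 4 5)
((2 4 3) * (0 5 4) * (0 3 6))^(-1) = ((0 5 4 6)(2 3))^(-1) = (0 6 4 5)(2 3)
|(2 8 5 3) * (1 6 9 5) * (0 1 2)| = 6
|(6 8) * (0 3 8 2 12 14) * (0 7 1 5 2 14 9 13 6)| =9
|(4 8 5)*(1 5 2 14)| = |(1 5 4 8 2 14)| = 6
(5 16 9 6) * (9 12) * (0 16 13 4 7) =(0 16 12 9 6 5 13 4 7) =[16, 1, 2, 3, 7, 13, 5, 0, 8, 6, 10, 11, 9, 4, 14, 15, 12]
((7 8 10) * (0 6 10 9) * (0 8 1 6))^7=(1 7 10 6)(8 9)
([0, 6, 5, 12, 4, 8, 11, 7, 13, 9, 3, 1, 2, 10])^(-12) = [0, 1, 8, 2, 4, 13, 6, 7, 10, 9, 12, 11, 5, 3]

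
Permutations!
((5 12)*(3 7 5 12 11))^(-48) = (12)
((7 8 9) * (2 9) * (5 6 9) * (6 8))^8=((2 5 8)(6 9 7))^8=(2 8 5)(6 7 9)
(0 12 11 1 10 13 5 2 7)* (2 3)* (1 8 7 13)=(0 12 11 8 7)(1 10)(2 13 5 3)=[12, 10, 13, 2, 4, 3, 6, 0, 7, 9, 1, 8, 11, 5]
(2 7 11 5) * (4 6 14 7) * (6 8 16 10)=(2 4 8 16 10 6 14 7 11 5)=[0, 1, 4, 3, 8, 2, 14, 11, 16, 9, 6, 5, 12, 13, 7, 15, 10]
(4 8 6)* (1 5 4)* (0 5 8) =[5, 8, 2, 3, 0, 4, 1, 7, 6] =(0 5 4)(1 8 6)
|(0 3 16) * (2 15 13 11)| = 12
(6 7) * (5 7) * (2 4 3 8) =(2 4 3 8)(5 7 6) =[0, 1, 4, 8, 3, 7, 5, 6, 2]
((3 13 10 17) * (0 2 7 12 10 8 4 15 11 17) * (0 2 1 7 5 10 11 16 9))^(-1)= ((0 1 7 12 11 17 3 13 8 4 15 16 9)(2 5 10))^(-1)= (0 9 16 15 4 8 13 3 17 11 12 7 1)(2 10 5)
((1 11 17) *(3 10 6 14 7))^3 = (17)(3 14 10 7 6) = ((1 11 17)(3 10 6 14 7))^3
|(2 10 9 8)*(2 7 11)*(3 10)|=|(2 3 10 9 8 7 11)|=7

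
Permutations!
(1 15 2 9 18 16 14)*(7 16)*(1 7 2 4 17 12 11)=(1 15 4 17 12 11)(2 9 18)(7 16 14)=[0, 15, 9, 3, 17, 5, 6, 16, 8, 18, 10, 1, 11, 13, 7, 4, 14, 12, 2]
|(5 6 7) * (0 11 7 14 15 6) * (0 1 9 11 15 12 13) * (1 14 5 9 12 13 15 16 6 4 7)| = |(0 16 6 5 14 13)(1 12 15 4 7 9 11)| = 42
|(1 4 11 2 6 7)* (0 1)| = |(0 1 4 11 2 6 7)| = 7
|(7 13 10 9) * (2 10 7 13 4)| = 6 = |(2 10 9 13 7 4)|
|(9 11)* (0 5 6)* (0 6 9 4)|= 5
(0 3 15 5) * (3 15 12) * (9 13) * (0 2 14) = [15, 1, 14, 12, 4, 2, 6, 7, 8, 13, 10, 11, 3, 9, 0, 5] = (0 15 5 2 14)(3 12)(9 13)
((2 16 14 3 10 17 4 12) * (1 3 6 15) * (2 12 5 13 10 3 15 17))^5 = ((1 15)(2 16 14 6 17 4 5 13 10))^5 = (1 15)(2 4 16 5 14 13 6 10 17)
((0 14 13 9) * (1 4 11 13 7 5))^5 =((0 14 7 5 1 4 11 13 9))^5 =(0 4 14 11 7 13 5 9 1)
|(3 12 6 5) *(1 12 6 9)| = |(1 12 9)(3 6 5)| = 3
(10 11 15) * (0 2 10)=(0 2 10 11 15)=[2, 1, 10, 3, 4, 5, 6, 7, 8, 9, 11, 15, 12, 13, 14, 0]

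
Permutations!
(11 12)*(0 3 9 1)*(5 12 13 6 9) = [3, 0, 2, 5, 4, 12, 9, 7, 8, 1, 10, 13, 11, 6] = (0 3 5 12 11 13 6 9 1)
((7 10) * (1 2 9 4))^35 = ((1 2 9 4)(7 10))^35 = (1 4 9 2)(7 10)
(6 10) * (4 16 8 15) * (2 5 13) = [0, 1, 5, 3, 16, 13, 10, 7, 15, 9, 6, 11, 12, 2, 14, 4, 8] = (2 5 13)(4 16 8 15)(6 10)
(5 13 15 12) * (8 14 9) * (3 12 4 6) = (3 12 5 13 15 4 6)(8 14 9) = [0, 1, 2, 12, 6, 13, 3, 7, 14, 8, 10, 11, 5, 15, 9, 4]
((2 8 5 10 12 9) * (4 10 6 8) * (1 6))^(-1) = (1 5 8 6)(2 9 12 10 4)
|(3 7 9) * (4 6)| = 6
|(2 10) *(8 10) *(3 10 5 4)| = |(2 8 5 4 3 10)| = 6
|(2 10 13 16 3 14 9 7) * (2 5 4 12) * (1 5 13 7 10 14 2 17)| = |(1 5 4 12 17)(2 14 9 10 7 13 16 3)| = 40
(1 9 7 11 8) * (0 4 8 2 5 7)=(0 4 8 1 9)(2 5 7 11)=[4, 9, 5, 3, 8, 7, 6, 11, 1, 0, 10, 2]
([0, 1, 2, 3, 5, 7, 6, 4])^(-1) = (4 7 5)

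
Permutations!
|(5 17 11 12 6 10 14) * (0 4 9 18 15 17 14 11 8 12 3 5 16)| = 15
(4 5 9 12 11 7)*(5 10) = (4 10 5 9 12 11 7) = [0, 1, 2, 3, 10, 9, 6, 4, 8, 12, 5, 7, 11]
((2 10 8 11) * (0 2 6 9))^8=((0 2 10 8 11 6 9))^8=(0 2 10 8 11 6 9)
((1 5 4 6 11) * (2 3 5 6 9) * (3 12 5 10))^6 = ((1 6 11)(2 12 5 4 9)(3 10))^6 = (2 12 5 4 9)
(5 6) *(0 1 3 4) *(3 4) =(0 1 4)(5 6) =[1, 4, 2, 3, 0, 6, 5]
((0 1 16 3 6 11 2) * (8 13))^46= (0 6 1 11 16 2 3)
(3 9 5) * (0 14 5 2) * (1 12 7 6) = (0 14 5 3 9 2)(1 12 7 6) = [14, 12, 0, 9, 4, 3, 1, 6, 8, 2, 10, 11, 7, 13, 5]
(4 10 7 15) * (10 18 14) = (4 18 14 10 7 15) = [0, 1, 2, 3, 18, 5, 6, 15, 8, 9, 7, 11, 12, 13, 10, 4, 16, 17, 14]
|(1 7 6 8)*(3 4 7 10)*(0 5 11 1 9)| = |(0 5 11 1 10 3 4 7 6 8 9)| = 11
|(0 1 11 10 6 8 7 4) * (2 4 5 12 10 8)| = 11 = |(0 1 11 8 7 5 12 10 6 2 4)|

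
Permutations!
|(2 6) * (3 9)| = |(2 6)(3 9)| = 2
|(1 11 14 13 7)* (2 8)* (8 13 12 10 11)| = |(1 8 2 13 7)(10 11 14 12)| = 20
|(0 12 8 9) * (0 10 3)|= 6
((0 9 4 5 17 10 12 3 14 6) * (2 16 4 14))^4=((0 9 14 6)(2 16 4 5 17 10 12 3))^4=(2 17)(3 5)(4 12)(10 16)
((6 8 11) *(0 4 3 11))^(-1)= (0 8 6 11 3 4)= ((0 4 3 11 6 8))^(-1)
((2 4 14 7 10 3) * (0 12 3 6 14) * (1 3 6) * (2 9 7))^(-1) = (0 4 2 14 6 12)(1 10 7 9 3)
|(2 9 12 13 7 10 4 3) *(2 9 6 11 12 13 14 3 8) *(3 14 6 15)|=|(2 15 3 9 13 7 10 4 8)(6 11 12)|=9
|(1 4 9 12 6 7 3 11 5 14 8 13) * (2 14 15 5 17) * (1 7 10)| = |(1 4 9 12 6 10)(2 14 8 13 7 3 11 17)(5 15)| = 24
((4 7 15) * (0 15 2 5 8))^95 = (0 2 15 5 4 8 7)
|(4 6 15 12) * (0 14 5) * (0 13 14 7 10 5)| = |(0 7 10 5 13 14)(4 6 15 12)| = 12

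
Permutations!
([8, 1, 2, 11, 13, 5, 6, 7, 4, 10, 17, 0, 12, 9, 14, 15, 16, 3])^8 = [11, 1, 2, 17, 8, 5, 6, 7, 0, 13, 9, 3, 12, 4, 14, 15, 16, 10]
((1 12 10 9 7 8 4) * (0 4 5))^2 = (0 1 10 7 5 4 12 9 8)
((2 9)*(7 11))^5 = (2 9)(7 11)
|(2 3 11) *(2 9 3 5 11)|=|(2 5 11 9 3)|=5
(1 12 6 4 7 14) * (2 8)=(1 12 6 4 7 14)(2 8)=[0, 12, 8, 3, 7, 5, 4, 14, 2, 9, 10, 11, 6, 13, 1]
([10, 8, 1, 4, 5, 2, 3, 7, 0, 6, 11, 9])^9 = [1, 5, 4, 9, 6, 3, 11, 7, 2, 10, 8, 0]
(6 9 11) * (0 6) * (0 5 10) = (0 6 9 11 5 10) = [6, 1, 2, 3, 4, 10, 9, 7, 8, 11, 0, 5]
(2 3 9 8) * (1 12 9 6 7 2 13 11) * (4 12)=[0, 4, 3, 6, 12, 5, 7, 2, 13, 8, 10, 1, 9, 11]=(1 4 12 9 8 13 11)(2 3 6 7)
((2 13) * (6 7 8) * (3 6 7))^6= ((2 13)(3 6)(7 8))^6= (13)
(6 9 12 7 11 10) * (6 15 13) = (6 9 12 7 11 10 15 13) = [0, 1, 2, 3, 4, 5, 9, 11, 8, 12, 15, 10, 7, 6, 14, 13]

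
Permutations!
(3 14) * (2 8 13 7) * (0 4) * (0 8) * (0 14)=[4, 1, 14, 0, 8, 5, 6, 2, 13, 9, 10, 11, 12, 7, 3]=(0 4 8 13 7 2 14 3)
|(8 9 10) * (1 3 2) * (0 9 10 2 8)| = 7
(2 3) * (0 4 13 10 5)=[4, 1, 3, 2, 13, 0, 6, 7, 8, 9, 5, 11, 12, 10]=(0 4 13 10 5)(2 3)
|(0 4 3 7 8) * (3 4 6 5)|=|(0 6 5 3 7 8)|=6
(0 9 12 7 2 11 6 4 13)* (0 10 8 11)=(0 9 12 7 2)(4 13 10 8 11 6)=[9, 1, 0, 3, 13, 5, 4, 2, 11, 12, 8, 6, 7, 10]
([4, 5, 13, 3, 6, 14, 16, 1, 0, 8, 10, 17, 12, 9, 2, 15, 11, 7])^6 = (0 7 9 11 2 6 5)(1 8 17 13 16 14 4)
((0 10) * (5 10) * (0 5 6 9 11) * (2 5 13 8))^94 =(0 9)(2 8 13 10 5)(6 11)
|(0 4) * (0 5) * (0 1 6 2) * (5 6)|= |(0 4 6 2)(1 5)|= 4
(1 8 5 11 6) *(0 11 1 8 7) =[11, 7, 2, 3, 4, 1, 8, 0, 5, 9, 10, 6] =(0 11 6 8 5 1 7)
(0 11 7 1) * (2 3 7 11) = (11)(0 2 3 7 1) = [2, 0, 3, 7, 4, 5, 6, 1, 8, 9, 10, 11]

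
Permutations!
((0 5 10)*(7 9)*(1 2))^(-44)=(0 5 10)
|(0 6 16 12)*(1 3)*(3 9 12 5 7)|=|(0 6 16 5 7 3 1 9 12)|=9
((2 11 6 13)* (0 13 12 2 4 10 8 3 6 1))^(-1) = ((0 13 4 10 8 3 6 12 2 11 1))^(-1) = (0 1 11 2 12 6 3 8 10 4 13)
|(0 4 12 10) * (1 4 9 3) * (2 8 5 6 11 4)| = |(0 9 3 1 2 8 5 6 11 4 12 10)| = 12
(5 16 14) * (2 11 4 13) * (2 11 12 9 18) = [0, 1, 12, 3, 13, 16, 6, 7, 8, 18, 10, 4, 9, 11, 5, 15, 14, 17, 2] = (2 12 9 18)(4 13 11)(5 16 14)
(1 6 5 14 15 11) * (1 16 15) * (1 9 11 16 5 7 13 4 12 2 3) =(1 6 7 13 4 12 2 3)(5 14 9 11)(15 16) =[0, 6, 3, 1, 12, 14, 7, 13, 8, 11, 10, 5, 2, 4, 9, 16, 15]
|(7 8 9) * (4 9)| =|(4 9 7 8)| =4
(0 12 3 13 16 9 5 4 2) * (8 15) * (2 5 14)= (0 12 3 13 16 9 14 2)(4 5)(8 15)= [12, 1, 0, 13, 5, 4, 6, 7, 15, 14, 10, 11, 3, 16, 2, 8, 9]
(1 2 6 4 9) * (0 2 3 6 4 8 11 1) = (0 2 4 9)(1 3 6 8 11) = [2, 3, 4, 6, 9, 5, 8, 7, 11, 0, 10, 1]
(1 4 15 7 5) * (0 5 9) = [5, 4, 2, 3, 15, 1, 6, 9, 8, 0, 10, 11, 12, 13, 14, 7] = (0 5 1 4 15 7 9)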